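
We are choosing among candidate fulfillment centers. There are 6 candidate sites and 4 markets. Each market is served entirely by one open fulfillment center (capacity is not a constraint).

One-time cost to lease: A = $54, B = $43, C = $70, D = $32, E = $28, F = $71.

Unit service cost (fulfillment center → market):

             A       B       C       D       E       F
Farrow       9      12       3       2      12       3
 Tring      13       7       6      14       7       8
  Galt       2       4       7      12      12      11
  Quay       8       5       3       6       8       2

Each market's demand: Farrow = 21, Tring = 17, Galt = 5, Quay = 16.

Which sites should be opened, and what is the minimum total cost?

For any fixed open set, each market goes to its cheapest open site; total = fixed + service.
{C}: Farrow→C 3·21=63, Tring→C 6·17=102, Galt→C 7·5=35, Quay→C 3·16=48. Service 248; fixed 70; total 318.
{C, D}: service 227 + fixed 102 = 329
{B, D}: Farrow→D 2·21=42, Tring→B 7·17=119, Galt→B 4·5=20, Quay→B 5·16=80. Service 261; fixed 75; total 336.
{A, B, C, D, E, F}: service 186 + fixed 298 = 484
No other subset beats 318.

Open C only; minimum total cost 318.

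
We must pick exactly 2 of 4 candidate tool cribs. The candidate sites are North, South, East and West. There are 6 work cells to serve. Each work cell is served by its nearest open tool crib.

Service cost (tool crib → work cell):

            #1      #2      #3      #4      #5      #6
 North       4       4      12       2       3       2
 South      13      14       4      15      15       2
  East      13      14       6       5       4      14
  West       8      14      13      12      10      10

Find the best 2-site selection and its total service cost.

Choose North and South; total service cost 19.

With exactly 2 open, each work cell uses its cheapest among the chosen.
{North, South}: #1→North 4, #2→North 4, #3→South 4, #4→North 2, #5→North 3, #6→North 2. Service cost 19.
{North, East}: service cost 21
{North, West}: service cost 27
Among all 6 size-2 choices, {North, South} is lowest.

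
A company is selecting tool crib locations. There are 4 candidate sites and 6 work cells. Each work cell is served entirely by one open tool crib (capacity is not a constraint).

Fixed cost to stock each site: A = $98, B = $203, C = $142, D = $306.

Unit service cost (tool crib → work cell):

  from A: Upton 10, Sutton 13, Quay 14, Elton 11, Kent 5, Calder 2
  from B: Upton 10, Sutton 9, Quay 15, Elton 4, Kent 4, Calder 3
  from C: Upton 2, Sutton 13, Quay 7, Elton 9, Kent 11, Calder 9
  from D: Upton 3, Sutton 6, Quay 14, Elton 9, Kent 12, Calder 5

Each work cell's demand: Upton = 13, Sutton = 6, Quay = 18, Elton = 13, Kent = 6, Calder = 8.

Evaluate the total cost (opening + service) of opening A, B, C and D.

Total cost: 1029

Each work cell is assigned to its cheapest site among the open ones.
{A, B, C, D}: Upton→C 2·13=26, Sutton→D 6·6=36, Quay→C 7·18=126, Elton→B 4·13=52, Kent→B 4·6=24, Calder→A 2·8=16. Service 280; fixed 749; total 1029.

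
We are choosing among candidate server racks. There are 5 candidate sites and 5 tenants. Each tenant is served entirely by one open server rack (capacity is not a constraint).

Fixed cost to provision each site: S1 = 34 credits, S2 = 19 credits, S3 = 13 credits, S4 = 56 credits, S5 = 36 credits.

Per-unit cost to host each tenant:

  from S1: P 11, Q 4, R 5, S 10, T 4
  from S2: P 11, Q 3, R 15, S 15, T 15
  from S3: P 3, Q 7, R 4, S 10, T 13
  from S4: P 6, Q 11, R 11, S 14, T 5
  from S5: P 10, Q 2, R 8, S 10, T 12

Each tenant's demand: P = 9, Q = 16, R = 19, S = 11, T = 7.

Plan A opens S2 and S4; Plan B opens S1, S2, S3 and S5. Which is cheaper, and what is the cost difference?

Plan B is cheaper by 200.

Plan A: {S2, S4}: P→S4 6·9=54, Q→S2 3·16=48, R→S4 11·19=209, S→S4 14·11=154, T→S4 5·7=35. Service 500; fixed 75; total 575.
Plan B: {S1, S2, S3, S5}: P→S3 3·9=27, Q→S5 2·16=32, R→S3 4·19=76, S→S1 10·11=110, T→S1 4·7=28. Service 273; fixed 102; total 375.
Difference: |575 − 375| = 200.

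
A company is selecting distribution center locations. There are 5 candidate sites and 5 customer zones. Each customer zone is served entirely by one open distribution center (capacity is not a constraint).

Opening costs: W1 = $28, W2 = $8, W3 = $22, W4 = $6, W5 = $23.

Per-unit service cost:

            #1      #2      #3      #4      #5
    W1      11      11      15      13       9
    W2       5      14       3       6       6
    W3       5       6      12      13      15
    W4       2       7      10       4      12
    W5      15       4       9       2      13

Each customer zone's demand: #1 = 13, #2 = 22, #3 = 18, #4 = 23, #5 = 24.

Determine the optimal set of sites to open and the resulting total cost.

Open W2, W4 and W5; minimum total cost 395.

For any fixed open set, each customer zone goes to its cheapest open site; total = fixed + service.
{W2, W4, W5}: #1→W4 2·13=26, #2→W5 4·22=88, #3→W2 3·18=54, #4→W5 2·23=46, #5→W2 6·24=144. Service 358; fixed 37; total 395.
{W2, W3, W4, W5}: service 358 + fixed 59 = 417
{W1, W2, W4, W5}: #1→W4 2·13=26, #2→W5 4·22=88, #3→W2 3·18=54, #4→W5 2·23=46, #5→W2 6·24=144. Service 358; fixed 65; total 423.
{W1, W2, W3, W4, W5}: service 358 + fixed 87 = 445
No other subset beats 395.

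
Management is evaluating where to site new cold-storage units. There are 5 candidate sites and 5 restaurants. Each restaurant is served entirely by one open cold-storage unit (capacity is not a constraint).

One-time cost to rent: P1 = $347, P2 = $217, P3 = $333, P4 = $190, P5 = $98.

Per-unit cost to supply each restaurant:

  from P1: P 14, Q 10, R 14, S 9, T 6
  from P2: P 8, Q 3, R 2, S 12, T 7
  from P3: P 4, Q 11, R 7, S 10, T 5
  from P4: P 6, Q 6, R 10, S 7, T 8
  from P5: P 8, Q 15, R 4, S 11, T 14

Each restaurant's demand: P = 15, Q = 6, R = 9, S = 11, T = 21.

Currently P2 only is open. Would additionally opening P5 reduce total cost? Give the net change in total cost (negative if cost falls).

No — net change +87 (cost rises by 87).

Current service cost with {P2}: 435.
Adding P5: each restaurant re-picks its cheapest; new service cost 424, saving 11.
Extra fixed cost: 98. Net change = 98 − 11 = 87.
(Totals: 652 → 739.)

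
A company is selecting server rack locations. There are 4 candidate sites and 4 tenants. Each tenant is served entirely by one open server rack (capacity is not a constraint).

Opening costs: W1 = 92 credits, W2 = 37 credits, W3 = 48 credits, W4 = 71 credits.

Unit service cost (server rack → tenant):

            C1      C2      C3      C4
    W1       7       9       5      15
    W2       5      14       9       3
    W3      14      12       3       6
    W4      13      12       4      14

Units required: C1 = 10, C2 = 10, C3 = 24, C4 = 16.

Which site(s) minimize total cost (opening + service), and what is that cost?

For any fixed open set, each tenant goes to its cheapest open site; total = fixed + service.
{W2, W3}: C1→W2 5·10=50, C2→W3 12·10=120, C3→W3 3·24=72, C4→W2 3·16=48. Service 290; fixed 85; total 375.
{W2, W4}: C1→W2 5·10=50, C2→W4 12·10=120, C3→W4 4·24=96, C4→W2 3·16=48. Service 314; fixed 108; total 422.
{W1, W2}: C1→W2 5·10=50, C2→W1 9·10=90, C3→W1 5·24=120, C4→W2 3·16=48. Service 308; fixed 129; total 437.
{W1, W2, W3, W4}: service 260 + fixed 248 = 508
(All 15 nonempty subsets were checked; W2 and W3 is lowest.)

Open W2 and W3; minimum total cost 375.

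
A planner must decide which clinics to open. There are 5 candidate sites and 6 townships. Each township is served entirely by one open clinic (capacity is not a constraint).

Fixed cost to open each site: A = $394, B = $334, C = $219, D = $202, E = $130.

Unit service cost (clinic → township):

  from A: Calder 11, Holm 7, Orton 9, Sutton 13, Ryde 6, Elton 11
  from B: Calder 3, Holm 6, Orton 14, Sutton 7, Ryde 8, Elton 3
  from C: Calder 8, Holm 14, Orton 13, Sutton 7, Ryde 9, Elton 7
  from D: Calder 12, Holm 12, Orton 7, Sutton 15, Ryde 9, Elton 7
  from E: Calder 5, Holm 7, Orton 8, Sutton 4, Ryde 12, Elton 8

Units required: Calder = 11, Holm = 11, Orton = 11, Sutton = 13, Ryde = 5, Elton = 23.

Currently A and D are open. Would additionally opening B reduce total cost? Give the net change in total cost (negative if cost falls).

Current service cost with {A, D}: 635.
Adding B: each township re-picks its cheapest; new service cost 366, saving 269.
Extra fixed cost: 334. Net change = 334 − 269 = 65.
(Totals: 1231 → 1296.)

No — net change +65 (cost rises by 65).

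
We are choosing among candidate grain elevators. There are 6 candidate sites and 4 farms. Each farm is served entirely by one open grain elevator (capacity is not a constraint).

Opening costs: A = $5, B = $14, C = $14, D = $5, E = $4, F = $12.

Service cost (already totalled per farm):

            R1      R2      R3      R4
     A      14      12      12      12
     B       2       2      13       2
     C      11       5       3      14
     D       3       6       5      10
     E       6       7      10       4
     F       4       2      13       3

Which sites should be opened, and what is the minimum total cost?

Open D and E; minimum total cost 27.

For any fixed open set, each farm goes to its cheapest open site; total = fixed + service.
{D, E}: R1→D 3, R2→D 6, R3→D 5, R4→E 4. Service 18; fixed 9; total 27.
{D}: service 24 + fixed 5 = 29
{B, D}: service 11 + fixed 19 = 30
{A, B, C, D, E, F}: R1→B 2, R2→B 2, R3→C 3, R4→B 2. Service 9; fixed 54; total 63.
No other subset beats 27.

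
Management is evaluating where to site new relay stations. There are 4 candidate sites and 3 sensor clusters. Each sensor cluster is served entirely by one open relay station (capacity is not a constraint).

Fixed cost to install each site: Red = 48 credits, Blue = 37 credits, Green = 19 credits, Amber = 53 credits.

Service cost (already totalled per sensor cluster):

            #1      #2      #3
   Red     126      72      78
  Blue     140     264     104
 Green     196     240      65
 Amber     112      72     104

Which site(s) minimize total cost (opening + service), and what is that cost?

Open Green and Amber; minimum total cost 321.

For any fixed open set, each sensor cluster goes to its cheapest open site; total = fixed + service.
{Green, Amber}: #1→Amber 112, #2→Amber 72, #3→Green 65. Service 249; fixed 72; total 321.
{Red}: #1→Red 126, #2→Red 72, #3→Red 78. Service 276; fixed 48; total 324.
{Red, Green}: service 263 + fixed 67 = 330
{Red, Blue, Green, Amber}: service 249 + fixed 157 = 406
No other subset beats 321.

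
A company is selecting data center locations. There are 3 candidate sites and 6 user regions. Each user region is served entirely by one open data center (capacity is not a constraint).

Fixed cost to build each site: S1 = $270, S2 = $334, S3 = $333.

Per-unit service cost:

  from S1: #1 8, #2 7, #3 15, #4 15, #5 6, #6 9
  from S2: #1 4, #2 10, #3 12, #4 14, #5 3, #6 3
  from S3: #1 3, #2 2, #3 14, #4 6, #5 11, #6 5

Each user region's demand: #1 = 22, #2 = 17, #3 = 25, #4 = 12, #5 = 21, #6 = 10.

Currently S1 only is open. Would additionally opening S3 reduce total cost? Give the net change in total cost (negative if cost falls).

Yes — net change −35 (cost falls by 35).

Current service cost with {S1}: 1066.
Adding S3: each user region re-picks its cheapest; new service cost 698, saving 368.
Extra fixed cost: 333. Net change = 333 − 368 = -35.
(Totals: 1336 → 1301.)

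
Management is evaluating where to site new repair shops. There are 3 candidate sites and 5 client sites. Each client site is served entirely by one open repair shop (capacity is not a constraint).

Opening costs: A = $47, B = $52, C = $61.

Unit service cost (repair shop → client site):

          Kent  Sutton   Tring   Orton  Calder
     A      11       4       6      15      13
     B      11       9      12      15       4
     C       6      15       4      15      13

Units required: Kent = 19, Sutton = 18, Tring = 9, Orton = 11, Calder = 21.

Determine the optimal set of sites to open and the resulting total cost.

For any fixed open set, each client site goes to its cheapest open site; total = fixed + service.
{A, B, C}: Kent→C 6·19=114, Sutton→A 4·18=72, Tring→C 4·9=36, Orton→A 15·11=165, Calder→B 4·21=84. Service 471; fixed 160; total 631.
{B, C}: Kent→C 6·19=114, Sutton→B 9·18=162, Tring→C 4·9=36, Orton→B 15·11=165, Calder→B 4·21=84. Service 561; fixed 113; total 674.
{A, B}: Kent→A 11·19=209, Sutton→A 4·18=72, Tring→A 6·9=54, Orton→A 15·11=165, Calder→B 4·21=84. Service 584; fixed 99; total 683.
{A}: service 773 + fixed 47 = 820
No other subset beats 631.

Open A, B and C; minimum total cost 631.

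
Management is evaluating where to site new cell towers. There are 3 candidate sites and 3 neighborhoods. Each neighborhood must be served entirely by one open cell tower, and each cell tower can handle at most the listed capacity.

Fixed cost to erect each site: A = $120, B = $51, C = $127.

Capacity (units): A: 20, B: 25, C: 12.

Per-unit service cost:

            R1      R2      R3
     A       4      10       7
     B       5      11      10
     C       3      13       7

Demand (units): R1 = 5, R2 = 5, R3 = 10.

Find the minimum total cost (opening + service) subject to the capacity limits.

Open {B}: R1→B 5·5=25, R2→B 11·5=55, R3→B 10·10=100.
Loads: B carries 20/25. Service 180; fixed 51; total 231.
Next best feasible plan costs 260.

Minimum total cost: 231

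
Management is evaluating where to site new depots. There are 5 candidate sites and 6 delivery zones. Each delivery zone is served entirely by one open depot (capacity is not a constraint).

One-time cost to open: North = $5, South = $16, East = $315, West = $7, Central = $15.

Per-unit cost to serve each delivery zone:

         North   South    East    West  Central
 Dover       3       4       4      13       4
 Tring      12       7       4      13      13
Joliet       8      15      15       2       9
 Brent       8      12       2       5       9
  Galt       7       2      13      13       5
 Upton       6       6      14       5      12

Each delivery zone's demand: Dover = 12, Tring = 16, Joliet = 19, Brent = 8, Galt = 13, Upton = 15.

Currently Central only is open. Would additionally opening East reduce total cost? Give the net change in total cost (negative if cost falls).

No — net change +115 (cost rises by 115).

Current service cost with {Central}: 744.
Adding East: each delivery zone re-picks its cheapest; new service cost 544, saving 200.
Extra fixed cost: 315. Net change = 315 − 200 = 115.
(Totals: 759 → 874.)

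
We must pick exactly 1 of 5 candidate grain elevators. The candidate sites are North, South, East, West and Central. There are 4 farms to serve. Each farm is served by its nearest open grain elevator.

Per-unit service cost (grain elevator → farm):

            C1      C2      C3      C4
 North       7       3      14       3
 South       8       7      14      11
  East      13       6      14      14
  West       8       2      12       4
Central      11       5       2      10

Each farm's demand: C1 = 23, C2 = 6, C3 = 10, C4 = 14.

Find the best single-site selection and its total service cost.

With exactly 1 open, each farm uses its cheapest among the chosen.
{North}: C1→North 7·23=161, C2→North 3·6=18, C3→North 14·10=140, C4→North 3·14=42. Service cost 361.
{West}: service cost 372
{Central}: service cost 443
Among all 5 size-1 choices, {North} is lowest.

Choose North only; total service cost 361.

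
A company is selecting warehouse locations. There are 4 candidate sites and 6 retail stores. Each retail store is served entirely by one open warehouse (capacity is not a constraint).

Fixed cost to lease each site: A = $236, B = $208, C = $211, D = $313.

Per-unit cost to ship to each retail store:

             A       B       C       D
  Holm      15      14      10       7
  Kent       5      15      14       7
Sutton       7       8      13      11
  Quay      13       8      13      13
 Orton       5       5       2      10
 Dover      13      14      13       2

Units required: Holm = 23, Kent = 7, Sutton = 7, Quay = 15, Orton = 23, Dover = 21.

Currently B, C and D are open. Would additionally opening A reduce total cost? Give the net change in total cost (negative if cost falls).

No — net change +215 (cost rises by 215).

Current service cost with {B, C, D}: 474.
Adding A: each retail store re-picks its cheapest; new service cost 453, saving 21.
Extra fixed cost: 236. Net change = 236 − 21 = 215.
(Totals: 1206 → 1421.)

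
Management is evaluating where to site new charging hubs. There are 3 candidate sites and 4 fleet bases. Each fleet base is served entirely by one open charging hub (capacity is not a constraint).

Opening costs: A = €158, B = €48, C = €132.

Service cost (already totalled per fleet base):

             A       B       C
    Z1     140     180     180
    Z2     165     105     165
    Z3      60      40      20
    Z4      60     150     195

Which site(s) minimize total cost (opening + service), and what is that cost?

Open B only; minimum total cost 523.

For any fixed open set, each fleet base goes to its cheapest open site; total = fixed + service.
{B}: Z1→B 180, Z2→B 105, Z3→B 40, Z4→B 150. Service 475; fixed 48; total 523.
{A, B}: service 345 + fixed 206 = 551
{A}: service 425 + fixed 158 = 583
{A, B, C}: service 325 + fixed 338 = 663
(All 7 nonempty subsets were checked; B only is lowest.)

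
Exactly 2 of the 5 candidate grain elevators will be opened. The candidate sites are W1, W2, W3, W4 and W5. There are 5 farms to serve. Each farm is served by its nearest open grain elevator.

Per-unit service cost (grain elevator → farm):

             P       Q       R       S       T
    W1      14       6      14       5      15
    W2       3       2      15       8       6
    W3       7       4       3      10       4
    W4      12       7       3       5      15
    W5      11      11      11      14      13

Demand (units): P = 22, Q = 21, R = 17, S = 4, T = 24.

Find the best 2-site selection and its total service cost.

Choose W2 and W3; total service cost 287.

With exactly 2 open, each farm uses its cheapest among the chosen.
{W2, W3}: P→W2 3·22=66, Q→W2 2·21=42, R→W3 3·17=51, S→W2 8·4=32, T→W3 4·24=96. Service cost 287.
{W2, W4}: service cost 323
{W1, W3}: service cost 405
Among all 10 size-2 choices, {W2, W3} is lowest.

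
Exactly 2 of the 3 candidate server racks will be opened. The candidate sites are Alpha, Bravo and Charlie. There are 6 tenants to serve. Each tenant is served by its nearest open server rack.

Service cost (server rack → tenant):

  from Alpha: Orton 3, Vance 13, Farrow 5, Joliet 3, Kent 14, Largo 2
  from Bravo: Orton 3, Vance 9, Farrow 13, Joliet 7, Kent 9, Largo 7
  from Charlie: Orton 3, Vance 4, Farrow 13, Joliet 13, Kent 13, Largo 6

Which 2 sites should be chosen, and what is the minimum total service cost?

Choose Alpha and Charlie; total service cost 30.

With exactly 2 open, each tenant uses its cheapest among the chosen.
{Alpha, Charlie}: Orton→Alpha 3, Vance→Charlie 4, Farrow→Alpha 5, Joliet→Alpha 3, Kent→Charlie 13, Largo→Alpha 2. Service cost 30.
{Alpha, Bravo}: service cost 31
{Bravo, Charlie}: service cost 42
Among all 3 size-2 choices, {Alpha, Charlie} is lowest.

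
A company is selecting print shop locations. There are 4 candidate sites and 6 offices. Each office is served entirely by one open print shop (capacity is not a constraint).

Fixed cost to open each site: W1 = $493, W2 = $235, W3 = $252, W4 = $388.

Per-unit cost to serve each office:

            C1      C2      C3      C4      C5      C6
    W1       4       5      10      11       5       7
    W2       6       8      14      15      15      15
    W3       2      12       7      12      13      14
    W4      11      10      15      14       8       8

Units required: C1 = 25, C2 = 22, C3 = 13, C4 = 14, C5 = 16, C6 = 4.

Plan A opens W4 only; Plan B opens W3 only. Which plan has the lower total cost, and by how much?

Plan B is cheaper by 345.

Plan A: {W4}: C1→W4 11·25=275, C2→W4 10·22=220, C3→W4 15·13=195, C4→W4 14·14=196, C5→W4 8·16=128, C6→W4 8·4=32. Service 1046; fixed 388; total 1434.
Plan B: {W3}: C1→W3 2·25=50, C2→W3 12·22=264, C3→W3 7·13=91, C4→W3 12·14=168, C5→W3 13·16=208, C6→W3 14·4=56. Service 837; fixed 252; total 1089.
Difference: |1434 − 1089| = 345.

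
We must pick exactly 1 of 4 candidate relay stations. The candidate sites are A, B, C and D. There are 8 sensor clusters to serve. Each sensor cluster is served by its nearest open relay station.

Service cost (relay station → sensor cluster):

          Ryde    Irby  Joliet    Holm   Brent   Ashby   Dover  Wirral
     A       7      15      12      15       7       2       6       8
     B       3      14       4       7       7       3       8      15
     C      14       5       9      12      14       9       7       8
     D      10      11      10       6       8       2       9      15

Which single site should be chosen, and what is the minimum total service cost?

With exactly 1 open, each sensor cluster uses its cheapest among the chosen.
{B}: Ryde→B 3, Irby→B 14, Joliet→B 4, Holm→B 7, Brent→B 7, Ashby→B 3, Dover→B 8, Wirral→B 15. Service cost 61.
{D}: service cost 71
{A}: service cost 72
Among all 4 size-1 choices, {B} is lowest.

Choose B only; total service cost 61.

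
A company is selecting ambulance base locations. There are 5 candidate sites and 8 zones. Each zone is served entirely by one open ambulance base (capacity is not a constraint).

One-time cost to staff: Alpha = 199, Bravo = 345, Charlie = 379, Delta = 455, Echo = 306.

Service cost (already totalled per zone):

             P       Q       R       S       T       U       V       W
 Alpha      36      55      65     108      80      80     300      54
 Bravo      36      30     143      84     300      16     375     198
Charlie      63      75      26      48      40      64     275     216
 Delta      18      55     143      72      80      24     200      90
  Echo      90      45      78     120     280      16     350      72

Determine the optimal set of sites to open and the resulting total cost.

Open Alpha only; minimum total cost 977.

For any fixed open set, each zone goes to its cheapest open site; total = fixed + service.
{Alpha}: P→Alpha 36, Q→Alpha 55, R→Alpha 65, S→Alpha 108, T→Alpha 80, U→Alpha 80, V→Alpha 300, W→Alpha 54. Service 778; fixed 199; total 977.
{Delta}: service 682 + fixed 455 = 1137
{Alpha, Charlie}: service 598 + fixed 578 = 1176
{Alpha, Bravo, Charlie, Delta, Echo}: service 432 + fixed 1684 = 2116
No other subset beats 977.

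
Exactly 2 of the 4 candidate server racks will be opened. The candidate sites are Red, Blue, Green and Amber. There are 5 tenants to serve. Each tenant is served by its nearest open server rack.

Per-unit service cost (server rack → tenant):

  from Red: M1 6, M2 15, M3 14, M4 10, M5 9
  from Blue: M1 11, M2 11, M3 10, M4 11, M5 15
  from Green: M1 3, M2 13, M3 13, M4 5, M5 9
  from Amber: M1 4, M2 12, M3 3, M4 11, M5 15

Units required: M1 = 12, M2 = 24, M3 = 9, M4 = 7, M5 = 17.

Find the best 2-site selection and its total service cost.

With exactly 2 open, each tenant uses its cheapest among the chosen.
{Green, Amber}: M1→Green 3·12=36, M2→Amber 12·24=288, M3→Amber 3·9=27, M4→Green 5·7=35, M5→Green 9·17=153. Service cost 539.
{Blue, Green}: service cost 578
{Red, Amber}: service cost 586
Among all 6 size-2 choices, {Green, Amber} is lowest.

Choose Green and Amber; total service cost 539.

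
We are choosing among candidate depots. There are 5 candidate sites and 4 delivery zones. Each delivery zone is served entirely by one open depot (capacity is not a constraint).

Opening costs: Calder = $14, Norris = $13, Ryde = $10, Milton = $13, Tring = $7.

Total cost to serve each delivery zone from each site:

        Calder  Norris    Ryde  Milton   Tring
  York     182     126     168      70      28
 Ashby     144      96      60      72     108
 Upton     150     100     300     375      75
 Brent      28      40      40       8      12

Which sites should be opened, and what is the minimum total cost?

Open Ryde and Tring; minimum total cost 192.

For any fixed open set, each delivery zone goes to its cheapest open site; total = fixed + service.
{Ryde, Tring}: York→Tring 28, Ashby→Ryde 60, Upton→Tring 75, Brent→Tring 12. Service 175; fixed 17; total 192.
{Ryde, Milton, Tring}: service 171 + fixed 30 = 201
{Milton, Tring}: service 183 + fixed 20 = 203
{Calder, Norris, Ryde, Milton, Tring}: York→Tring 28, Ashby→Ryde 60, Upton→Tring 75, Brent→Milton 8. Service 171; fixed 57; total 228.
No other subset beats 192.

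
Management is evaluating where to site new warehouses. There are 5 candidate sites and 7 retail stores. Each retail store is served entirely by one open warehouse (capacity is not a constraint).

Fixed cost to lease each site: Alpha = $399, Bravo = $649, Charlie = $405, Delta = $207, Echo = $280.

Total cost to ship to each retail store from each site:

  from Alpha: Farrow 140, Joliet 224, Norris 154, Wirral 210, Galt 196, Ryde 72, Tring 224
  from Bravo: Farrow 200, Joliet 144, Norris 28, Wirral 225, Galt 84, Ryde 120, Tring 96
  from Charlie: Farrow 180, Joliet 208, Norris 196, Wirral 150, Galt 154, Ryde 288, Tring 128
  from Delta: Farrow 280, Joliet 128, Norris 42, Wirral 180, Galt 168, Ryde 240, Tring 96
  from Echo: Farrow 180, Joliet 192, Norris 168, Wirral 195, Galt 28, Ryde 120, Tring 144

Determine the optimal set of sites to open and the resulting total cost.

Open Delta and Echo; minimum total cost 1261.

For any fixed open set, each retail store goes to its cheapest open site; total = fixed + service.
{Delta, Echo}: Farrow→Echo 180, Joliet→Delta 128, Norris→Delta 42, Wirral→Delta 180, Galt→Echo 28, Ryde→Echo 120, Tring→Delta 96. Service 774; fixed 487; total 1261.
{Echo}: Farrow→Echo 180, Joliet→Echo 192, Norris→Echo 168, Wirral→Echo 195, Galt→Echo 28, Ryde→Echo 120, Tring→Echo 144. Service 1027; fixed 280; total 1307.
{Delta}: Farrow→Delta 280, Joliet→Delta 128, Norris→Delta 42, Wirral→Delta 180, Galt→Delta 168, Ryde→Delta 240, Tring→Delta 96. Service 1134; fixed 207; total 1341.
{Alpha, Bravo, Charlie, Delta, Echo}: service 642 + fixed 1940 = 2582
No other subset beats 1261.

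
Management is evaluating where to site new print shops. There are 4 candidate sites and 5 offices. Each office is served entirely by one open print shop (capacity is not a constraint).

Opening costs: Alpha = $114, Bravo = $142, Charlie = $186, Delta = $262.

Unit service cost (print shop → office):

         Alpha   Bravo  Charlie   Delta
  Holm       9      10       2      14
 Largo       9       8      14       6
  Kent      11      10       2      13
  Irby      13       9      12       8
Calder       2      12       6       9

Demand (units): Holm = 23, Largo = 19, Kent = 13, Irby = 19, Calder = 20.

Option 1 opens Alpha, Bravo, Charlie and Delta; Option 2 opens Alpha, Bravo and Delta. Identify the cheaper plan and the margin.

Option 1 is cheaper by 79.

Option 1: {Alpha, Bravo, Charlie, Delta}: Holm→Charlie 2·23=46, Largo→Delta 6·19=114, Kent→Charlie 2·13=26, Irby→Delta 8·19=152, Calder→Alpha 2·20=40. Service 378; fixed 704; total 1082.
Option 2: {Alpha, Bravo, Delta}: Holm→Alpha 9·23=207, Largo→Delta 6·19=114, Kent→Bravo 10·13=130, Irby→Delta 8·19=152, Calder→Alpha 2·20=40. Service 643; fixed 518; total 1161.
Difference: |1082 − 1161| = 79.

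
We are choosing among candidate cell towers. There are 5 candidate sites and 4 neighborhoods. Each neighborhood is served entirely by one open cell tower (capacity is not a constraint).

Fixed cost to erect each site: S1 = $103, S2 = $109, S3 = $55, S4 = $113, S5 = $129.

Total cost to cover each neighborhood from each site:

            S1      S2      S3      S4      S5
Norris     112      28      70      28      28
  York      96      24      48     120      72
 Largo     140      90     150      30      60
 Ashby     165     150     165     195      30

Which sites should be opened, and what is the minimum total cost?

Open S5 only; minimum total cost 319.

For any fixed open set, each neighborhood goes to its cheapest open site; total = fixed + service.
{S5}: Norris→S5 28, York→S5 72, Largo→S5 60, Ashby→S5 30. Service 190; fixed 129; total 319.
{S3, S5}: service 166 + fixed 184 = 350
{S2, S5}: Norris→S2 28, York→S2 24, Largo→S5 60, Ashby→S5 30. Service 142; fixed 238; total 380.
{S1, S2, S3, S4, S5}: service 112 + fixed 509 = 621
No other subset beats 319.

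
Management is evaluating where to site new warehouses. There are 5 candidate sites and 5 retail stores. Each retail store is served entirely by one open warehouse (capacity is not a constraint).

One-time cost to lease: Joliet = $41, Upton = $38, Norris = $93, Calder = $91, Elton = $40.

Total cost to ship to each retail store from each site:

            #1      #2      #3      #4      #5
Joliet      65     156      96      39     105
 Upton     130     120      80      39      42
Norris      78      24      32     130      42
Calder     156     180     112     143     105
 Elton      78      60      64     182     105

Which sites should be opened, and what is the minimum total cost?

Open Joliet and Norris; minimum total cost 336.

For any fixed open set, each retail store goes to its cheapest open site; total = fixed + service.
{Joliet, Norris}: #1→Joliet 65, #2→Norris 24, #3→Norris 32, #4→Joliet 39, #5→Norris 42. Service 202; fixed 134; total 336.
{Upton, Norris}: service 215 + fixed 131 = 346
{Upton, Elton}: #1→Elton 78, #2→Elton 60, #3→Elton 64, #4→Upton 39, #5→Upton 42. Service 283; fixed 78; total 361.
{Joliet, Upton, Norris, Calder, Elton}: #1→Joliet 65, #2→Norris 24, #3→Norris 32, #4→Joliet 39, #5→Upton 42. Service 202; fixed 303; total 505.
No other subset beats 336.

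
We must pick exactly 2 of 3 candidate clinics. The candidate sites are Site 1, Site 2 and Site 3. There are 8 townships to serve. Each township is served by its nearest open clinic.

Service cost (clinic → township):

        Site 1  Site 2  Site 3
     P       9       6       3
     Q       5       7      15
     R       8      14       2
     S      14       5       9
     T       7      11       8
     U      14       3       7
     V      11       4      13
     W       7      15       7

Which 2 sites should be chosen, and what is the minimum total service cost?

Choose Site 2 and Site 3; total service cost 39.

With exactly 2 open, each township uses its cheapest among the chosen.
{Site 2, Site 3}: P→Site 3 3, Q→Site 2 7, R→Site 3 2, S→Site 2 5, T→Site 3 8, U→Site 2 3, V→Site 2 4, W→Site 3 7. Service cost 39.
{Site 1, Site 2}: service cost 45
{Site 1, Site 3}: service cost 51
Among all 3 size-2 choices, {Site 2, Site 3} is lowest.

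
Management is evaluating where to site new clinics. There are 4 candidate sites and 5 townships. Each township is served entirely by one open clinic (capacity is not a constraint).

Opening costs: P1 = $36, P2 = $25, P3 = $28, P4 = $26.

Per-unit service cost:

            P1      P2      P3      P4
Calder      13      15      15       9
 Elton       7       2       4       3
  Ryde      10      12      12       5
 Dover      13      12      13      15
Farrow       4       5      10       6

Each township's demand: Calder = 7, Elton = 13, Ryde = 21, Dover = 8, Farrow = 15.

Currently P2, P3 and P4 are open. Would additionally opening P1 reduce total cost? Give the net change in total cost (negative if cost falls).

No — net change +21 (cost rises by 21).

Current service cost with {P2, P3, P4}: 365.
Adding P1: each township re-picks its cheapest; new service cost 350, saving 15.
Extra fixed cost: 36. Net change = 36 − 15 = 21.
(Totals: 444 → 465.)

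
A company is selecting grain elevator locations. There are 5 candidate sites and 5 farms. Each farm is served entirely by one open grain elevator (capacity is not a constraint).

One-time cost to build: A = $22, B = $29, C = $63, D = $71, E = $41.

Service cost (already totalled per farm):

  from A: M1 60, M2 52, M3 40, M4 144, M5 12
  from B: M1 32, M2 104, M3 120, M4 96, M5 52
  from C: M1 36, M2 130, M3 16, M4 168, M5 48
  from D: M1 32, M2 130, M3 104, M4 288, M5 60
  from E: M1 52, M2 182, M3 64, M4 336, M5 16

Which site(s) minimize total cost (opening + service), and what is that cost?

Open A and B; minimum total cost 283.

For any fixed open set, each farm goes to its cheapest open site; total = fixed + service.
{A, B}: M1→B 32, M2→A 52, M3→A 40, M4→B 96, M5→A 12. Service 232; fixed 51; total 283.
{A, B, C}: service 208 + fixed 114 = 322
{A, B, E}: M1→B 32, M2→A 52, M3→A 40, M4→B 96, M5→A 12. Service 232; fixed 92; total 324.
{A, B, C, D, E}: service 208 + fixed 226 = 434
No other subset beats 283.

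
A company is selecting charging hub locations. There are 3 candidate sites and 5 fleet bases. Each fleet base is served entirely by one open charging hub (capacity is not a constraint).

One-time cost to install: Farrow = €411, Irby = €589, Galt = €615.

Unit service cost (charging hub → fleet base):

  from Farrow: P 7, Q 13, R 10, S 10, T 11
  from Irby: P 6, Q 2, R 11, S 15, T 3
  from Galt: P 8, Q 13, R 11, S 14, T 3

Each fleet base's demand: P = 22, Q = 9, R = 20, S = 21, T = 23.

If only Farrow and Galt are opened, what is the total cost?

Each fleet base is assigned to its cheapest site among the open ones.
{Farrow, Galt}: P→Farrow 7·22=154, Q→Farrow 13·9=117, R→Farrow 10·20=200, S→Farrow 10·21=210, T→Galt 3·23=69. Service 750; fixed 1026; total 1776.

Total cost: 1776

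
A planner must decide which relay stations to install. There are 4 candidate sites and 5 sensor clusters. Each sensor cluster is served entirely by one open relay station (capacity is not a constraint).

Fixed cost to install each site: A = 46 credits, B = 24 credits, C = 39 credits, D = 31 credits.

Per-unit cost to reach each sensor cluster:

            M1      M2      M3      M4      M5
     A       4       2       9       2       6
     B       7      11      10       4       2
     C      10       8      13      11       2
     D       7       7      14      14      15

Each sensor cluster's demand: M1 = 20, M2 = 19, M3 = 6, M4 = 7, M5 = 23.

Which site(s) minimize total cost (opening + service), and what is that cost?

For any fixed open set, each sensor cluster goes to its cheapest open site; total = fixed + service.
{A, B}: M1→A 4·20=80, M2→A 2·19=38, M3→A 9·6=54, M4→A 2·7=14, M5→B 2·23=46. Service 232; fixed 70; total 302.
{A, C}: service 232 + fixed 85 = 317
{A, B, D}: service 232 + fixed 101 = 333
{A, B, C, D}: service 232 + fixed 140 = 372
(All 15 nonempty subsets were checked; A and B is lowest.)

Open A and B; minimum total cost 302.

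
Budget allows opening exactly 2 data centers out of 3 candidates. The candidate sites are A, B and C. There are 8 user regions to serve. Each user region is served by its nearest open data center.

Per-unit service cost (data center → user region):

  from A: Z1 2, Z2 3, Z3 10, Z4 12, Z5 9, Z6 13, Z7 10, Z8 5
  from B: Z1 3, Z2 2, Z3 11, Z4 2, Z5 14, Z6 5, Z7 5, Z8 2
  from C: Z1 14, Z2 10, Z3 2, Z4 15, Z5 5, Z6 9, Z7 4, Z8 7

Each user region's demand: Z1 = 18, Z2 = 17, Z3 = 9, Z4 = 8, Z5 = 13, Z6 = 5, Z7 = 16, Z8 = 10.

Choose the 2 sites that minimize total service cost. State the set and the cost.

With exactly 2 open, each user region uses its cheapest among the chosen.
{B, C}: Z1→B 3·18=54, Z2→B 2·17=34, Z3→C 2·9=18, Z4→B 2·8=16, Z5→C 5·13=65, Z6→B 5·5=25, Z7→C 4·16=64, Z8→B 2·10=20. Service cost 296.
{A, B}: service cost 418
{A, C}: service cost 425
Among all 3 size-2 choices, {B, C} is lowest.

Choose B and C; total service cost 296.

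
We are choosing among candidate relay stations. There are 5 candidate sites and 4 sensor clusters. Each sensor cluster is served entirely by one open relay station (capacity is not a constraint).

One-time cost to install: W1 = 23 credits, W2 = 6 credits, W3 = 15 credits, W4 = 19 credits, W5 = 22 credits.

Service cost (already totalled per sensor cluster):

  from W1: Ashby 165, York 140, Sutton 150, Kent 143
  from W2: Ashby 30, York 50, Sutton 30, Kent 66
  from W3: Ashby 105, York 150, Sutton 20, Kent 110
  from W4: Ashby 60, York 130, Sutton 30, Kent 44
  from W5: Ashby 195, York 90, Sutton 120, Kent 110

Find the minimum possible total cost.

Minimum total cost: 179

For any fixed open set, each sensor cluster goes to its cheapest open site; total = fixed + service.
{W2, W4}: Ashby→W2 30, York→W2 50, Sutton→W2 30, Kent→W4 44. Service 154; fixed 25; total 179.
{W2}: Ashby→W2 30, York→W2 50, Sutton→W2 30, Kent→W2 66. Service 176; fixed 6; total 182.
{W2, W3, W4}: service 144 + fixed 40 = 184
{W1, W2, W3, W4, W5}: service 144 + fixed 85 = 229
No other subset beats 179.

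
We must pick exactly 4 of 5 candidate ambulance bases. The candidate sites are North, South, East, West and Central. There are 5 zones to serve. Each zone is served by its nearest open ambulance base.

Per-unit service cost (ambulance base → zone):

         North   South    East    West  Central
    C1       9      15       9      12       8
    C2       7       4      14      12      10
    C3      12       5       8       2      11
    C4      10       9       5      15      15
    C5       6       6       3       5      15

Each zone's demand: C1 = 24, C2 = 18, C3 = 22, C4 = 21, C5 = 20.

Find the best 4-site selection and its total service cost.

With exactly 4 open, each zone uses its cheapest among the chosen.
{South, East, West, Central}: C1→Central 8·24=192, C2→South 4·18=72, C3→West 2·22=44, C4→East 5·21=105, C5→East 3·20=60. Service cost 473.
{North, South, East, West}: service cost 497
{North, East, West, Central}: service cost 527
Among all 5 size-4 choices, {South, East, West, Central} is lowest.

Choose South, East, West and Central; total service cost 473.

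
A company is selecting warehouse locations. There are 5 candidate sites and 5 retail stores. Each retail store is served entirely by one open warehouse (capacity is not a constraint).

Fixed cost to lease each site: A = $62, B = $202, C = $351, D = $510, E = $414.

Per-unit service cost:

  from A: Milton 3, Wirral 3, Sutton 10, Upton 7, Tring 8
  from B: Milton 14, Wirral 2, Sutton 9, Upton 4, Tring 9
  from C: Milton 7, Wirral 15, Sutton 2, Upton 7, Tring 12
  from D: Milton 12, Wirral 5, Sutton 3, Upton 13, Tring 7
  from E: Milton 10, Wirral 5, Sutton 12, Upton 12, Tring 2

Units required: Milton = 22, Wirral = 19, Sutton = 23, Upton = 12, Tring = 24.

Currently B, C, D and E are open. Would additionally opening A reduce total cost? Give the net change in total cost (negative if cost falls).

Yes — net change −26 (cost falls by 26).

Current service cost with {B, C, D, E}: 334.
Adding A: each retail store re-picks its cheapest; new service cost 246, saving 88.
Extra fixed cost: 62. Net change = 62 − 88 = -26.
(Totals: 1811 → 1785.)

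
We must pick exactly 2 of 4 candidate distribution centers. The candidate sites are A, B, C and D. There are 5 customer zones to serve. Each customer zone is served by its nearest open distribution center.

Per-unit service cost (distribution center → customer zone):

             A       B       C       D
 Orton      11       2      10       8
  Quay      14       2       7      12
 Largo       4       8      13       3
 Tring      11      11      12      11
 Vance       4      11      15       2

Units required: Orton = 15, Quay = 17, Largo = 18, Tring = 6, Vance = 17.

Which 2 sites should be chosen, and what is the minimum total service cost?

Choose B and D; total service cost 218.

With exactly 2 open, each customer zone uses its cheapest among the chosen.
{B, D}: Orton→B 2·15=30, Quay→B 2·17=34, Largo→D 3·18=54, Tring→B 11·6=66, Vance→D 2·17=34. Service cost 218.
{A, B}: service cost 270
{C, D}: service cost 393
Among all 6 size-2 choices, {B, D} is lowest.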